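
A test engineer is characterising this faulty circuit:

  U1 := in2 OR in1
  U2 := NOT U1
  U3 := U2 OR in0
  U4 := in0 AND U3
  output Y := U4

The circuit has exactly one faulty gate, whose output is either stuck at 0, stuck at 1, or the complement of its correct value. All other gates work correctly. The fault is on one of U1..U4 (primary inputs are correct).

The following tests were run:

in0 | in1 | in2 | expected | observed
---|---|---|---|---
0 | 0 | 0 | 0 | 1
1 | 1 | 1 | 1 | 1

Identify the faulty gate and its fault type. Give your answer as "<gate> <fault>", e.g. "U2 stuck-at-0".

U4 stuck-at-1

Fault-free values for test 1 (in0=0, in1=0, in2=0): U1=0, U2=1, U3=1, U4=0, giving Y=0. Observed 1.
Test 1: faults giving observed 1 are {U4 stuck-at-1, U4 inverted output}.
Test 2 (in0=1, in1=1, in2=1): fault-free U1=1, U2=0, U3=1, U4=1 → 1; observed 1. Eliminates U4 inverted output.
Only U4 stuck-at-1 is consistent with every test.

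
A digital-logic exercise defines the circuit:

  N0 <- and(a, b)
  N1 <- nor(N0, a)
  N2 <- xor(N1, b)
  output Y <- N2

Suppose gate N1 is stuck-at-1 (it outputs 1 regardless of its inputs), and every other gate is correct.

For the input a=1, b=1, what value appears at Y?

Propagate with N1 forced: N0=1, N1=1 [stuck-at-1], N2=0.
So Y = 0. (Without the fault it would be 1.)

0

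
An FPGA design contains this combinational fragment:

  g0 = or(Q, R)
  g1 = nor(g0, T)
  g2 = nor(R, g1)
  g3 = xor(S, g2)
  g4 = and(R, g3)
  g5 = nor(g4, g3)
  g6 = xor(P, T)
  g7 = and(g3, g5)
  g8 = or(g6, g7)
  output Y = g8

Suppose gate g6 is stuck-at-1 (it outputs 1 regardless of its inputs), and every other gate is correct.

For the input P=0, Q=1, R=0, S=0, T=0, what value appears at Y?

Propagate with g6 forced: g0=1, g1=0, g2=1, g3=1, g4=0, g5=0, g6=1 [stuck-at-1], g7=0, g8=1.
So Y = 1. (Without the fault it would be 0.)

1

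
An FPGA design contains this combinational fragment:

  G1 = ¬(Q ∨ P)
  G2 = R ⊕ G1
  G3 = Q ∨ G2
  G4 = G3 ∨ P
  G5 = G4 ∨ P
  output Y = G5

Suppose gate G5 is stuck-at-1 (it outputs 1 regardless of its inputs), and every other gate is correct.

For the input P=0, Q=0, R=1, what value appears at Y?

Propagate with G5 forced: G1=1, G2=0, G3=0, G4=0, G5=1 [stuck-at-1].
So Y = 1. (Without the fault it would be 0.)

1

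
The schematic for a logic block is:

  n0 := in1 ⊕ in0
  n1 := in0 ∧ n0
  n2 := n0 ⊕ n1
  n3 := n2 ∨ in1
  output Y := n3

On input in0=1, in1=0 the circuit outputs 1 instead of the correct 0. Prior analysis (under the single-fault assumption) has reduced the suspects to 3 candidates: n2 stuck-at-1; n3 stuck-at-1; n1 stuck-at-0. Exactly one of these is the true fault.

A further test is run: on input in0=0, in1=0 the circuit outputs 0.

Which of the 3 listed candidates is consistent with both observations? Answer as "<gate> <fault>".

Evaluate each candidate on input in0=0, in1=0:
  n2 stuck-at-1: n0=0, n1=0, n2=1 [stuck-at-1], n3=1 → 1 — eliminated
  n3 stuck-at-1: n0=0, n1=0, n2=0, n3=1 [stuck-at-1] → 1 — eliminated
  n1 stuck-at-0: n0=0, n1=0 [stuck-at-0], n2=0, n3=0 → 0 — matches
Only n1 stuck-at-0 reproduces the observed 0.

n1 stuck-at-0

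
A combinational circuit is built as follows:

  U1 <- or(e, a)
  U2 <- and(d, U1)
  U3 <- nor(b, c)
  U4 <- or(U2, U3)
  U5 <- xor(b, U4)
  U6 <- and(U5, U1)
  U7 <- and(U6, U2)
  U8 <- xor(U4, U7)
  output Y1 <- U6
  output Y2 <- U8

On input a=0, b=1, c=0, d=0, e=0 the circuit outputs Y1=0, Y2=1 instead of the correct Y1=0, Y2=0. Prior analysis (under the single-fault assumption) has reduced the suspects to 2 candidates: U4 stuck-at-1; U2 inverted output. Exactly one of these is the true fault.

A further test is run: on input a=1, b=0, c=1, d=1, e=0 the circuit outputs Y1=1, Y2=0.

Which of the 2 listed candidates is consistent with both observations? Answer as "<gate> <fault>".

U4 stuck-at-1

Evaluate each candidate on input a=1, b=0, c=1, d=1, e=0:
  U4 stuck-at-1: U1=1, U2=1, U3=0, U4=1 [stuck-at-1], U5=1, U6=1, U7=1, U8=0 → Y1=1, Y2=0 — matches
  U2 inverted output: U1=1, U2=0 [inverted output], U3=0, U4=0, U5=0, U6=0, U7=0, U8=0 → Y1=0, Y2=0 — eliminated
Only U4 stuck-at-1 reproduces the observed Y1=1, Y2=0.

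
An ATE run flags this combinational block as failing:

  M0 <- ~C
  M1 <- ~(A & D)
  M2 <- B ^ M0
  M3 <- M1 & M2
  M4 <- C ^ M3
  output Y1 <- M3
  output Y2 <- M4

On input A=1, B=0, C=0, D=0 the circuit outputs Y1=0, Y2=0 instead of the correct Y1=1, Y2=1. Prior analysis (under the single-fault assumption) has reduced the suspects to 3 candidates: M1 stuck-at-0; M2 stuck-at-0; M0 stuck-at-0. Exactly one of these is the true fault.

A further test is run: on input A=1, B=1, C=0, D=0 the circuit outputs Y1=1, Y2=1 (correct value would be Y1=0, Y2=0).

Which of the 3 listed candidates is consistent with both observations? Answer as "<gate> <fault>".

M0 stuck-at-0

Evaluate each candidate on input A=1, B=1, C=0, D=0:
  M1 stuck-at-0: M0=1, M1=0 [stuck-at-0], M2=0, M3=0, M4=0 → Y1=0, Y2=0 — eliminated
  M2 stuck-at-0: M0=1, M1=1, M2=0 [stuck-at-0], M3=0, M4=0 → Y1=0, Y2=0 — eliminated
  M0 stuck-at-0: M0=0 [stuck-at-0], M1=1, M2=1, M3=1, M4=1 → Y1=1, Y2=1 — matches
Only M0 stuck-at-0 reproduces the observed Y1=1, Y2=1.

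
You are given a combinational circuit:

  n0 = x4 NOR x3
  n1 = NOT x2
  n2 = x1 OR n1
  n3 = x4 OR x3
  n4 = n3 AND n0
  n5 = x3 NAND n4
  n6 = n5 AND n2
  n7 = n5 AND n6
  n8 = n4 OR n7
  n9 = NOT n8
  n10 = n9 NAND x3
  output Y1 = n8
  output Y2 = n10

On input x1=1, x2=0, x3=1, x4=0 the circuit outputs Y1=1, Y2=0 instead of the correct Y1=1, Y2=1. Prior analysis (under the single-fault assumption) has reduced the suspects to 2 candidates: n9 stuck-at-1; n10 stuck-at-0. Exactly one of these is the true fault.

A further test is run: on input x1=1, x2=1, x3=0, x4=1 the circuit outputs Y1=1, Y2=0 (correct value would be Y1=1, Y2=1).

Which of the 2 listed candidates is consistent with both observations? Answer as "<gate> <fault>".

Evaluate each candidate on input x1=1, x2=1, x3=0, x4=1:
  n9 stuck-at-1: n0=0, n1=0, n2=1, n3=1, n4=0, n5=1, n6=1, n7=1, n8=1, n9=1 [stuck-at-1], n10=1 → Y1=1, Y2=1 — eliminated
  n10 stuck-at-0: n0=0, n1=0, n2=1, n3=1, n4=0, n5=1, n6=1, n7=1, n8=1, n9=0, n10=0 [stuck-at-0] → Y1=1, Y2=0 — matches
Only n10 stuck-at-0 reproduces the observed Y1=1, Y2=0.

n10 stuck-at-0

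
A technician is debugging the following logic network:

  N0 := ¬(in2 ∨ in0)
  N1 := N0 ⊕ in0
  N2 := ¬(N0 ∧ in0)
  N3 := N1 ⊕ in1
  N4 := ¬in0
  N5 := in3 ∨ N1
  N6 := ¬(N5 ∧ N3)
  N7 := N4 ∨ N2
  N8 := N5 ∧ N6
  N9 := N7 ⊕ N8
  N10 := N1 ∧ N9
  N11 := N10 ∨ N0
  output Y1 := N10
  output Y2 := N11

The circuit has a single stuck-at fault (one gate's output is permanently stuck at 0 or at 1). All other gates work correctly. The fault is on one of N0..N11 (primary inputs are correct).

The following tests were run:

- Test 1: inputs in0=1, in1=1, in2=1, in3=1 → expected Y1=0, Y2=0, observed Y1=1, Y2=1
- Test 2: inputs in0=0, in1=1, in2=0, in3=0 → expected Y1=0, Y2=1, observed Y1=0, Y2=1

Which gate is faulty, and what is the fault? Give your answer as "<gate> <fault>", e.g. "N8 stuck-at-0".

Fault-free values for test 1 (in0=1, in1=1, in2=1, in3=1): N0=0, N1=1, N2=1, N3=0, N4=0, N5=1, N6=1, N7=1, N8=1, N9=0, N10=0, N11=0, giving Y1=0, Y2=0. Observed Y1=1, Y2=1.
Test 1: faults giving observed Y1=1, Y2=1 are {N2 stuck-at-0, N3 stuck-at-1, N5 stuck-at-0, N6 stuck-at-0, N7 stuck-at-0, N8 stuck-at-0, N9 stuck-at-1, N10 stuck-at-1}.
Test 2 (in0=0, in1=1, in2=0, in3=0): fault-free N0=1, N1=1, N2=1, N3=0, N4=1, N5=1, N6=1, N7=1, N8=1, N9=0, N10=0, N11=1 → Y1=0, Y2=1; observed Y1=0, Y2=1. Eliminates N3 stuck-at-1, N5 stuck-at-0, N6 stuck-at-0, N7 stuck-at-0, N8 stuck-at-0, N9 stuck-at-1, N10 stuck-at-1.
Only N2 stuck-at-0 is consistent with every test.

N2 stuck-at-0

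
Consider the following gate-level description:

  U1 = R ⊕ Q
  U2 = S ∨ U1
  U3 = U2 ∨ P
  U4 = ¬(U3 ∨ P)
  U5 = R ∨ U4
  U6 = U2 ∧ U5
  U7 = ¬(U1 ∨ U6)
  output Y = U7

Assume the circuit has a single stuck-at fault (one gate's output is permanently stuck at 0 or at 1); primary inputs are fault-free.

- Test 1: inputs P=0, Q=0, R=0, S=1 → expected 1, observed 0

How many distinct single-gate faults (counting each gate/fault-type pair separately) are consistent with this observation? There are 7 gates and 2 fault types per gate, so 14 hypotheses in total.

6

Fault-free: U1=0, U2=1, U3=1, U4=0, U5=0, U6=0, U7=1 → 1. Observed 0.
  U1 stuck-at-0: output 1 ✗
  U1 stuck-at-1: output 0 ✓
  U2 stuck-at-0: output 1 ✗
  U2 stuck-at-1: output 1 ✗
  U3 stuck-at-0: output 0 ✓
  U3 stuck-at-1: output 1 ✗
  U4 stuck-at-0: output 1 ✗
  U4 stuck-at-1: output 0 ✓
  U5 stuck-at-0: output 1 ✗
  U5 stuck-at-1: output 0 ✓
  U6 stuck-at-0: output 1 ✗
  U6 stuck-at-1: output 0 ✓
  U7 stuck-at-0: output 0 ✓
  U7 stuck-at-1: output 1 ✗
Consistent faults: {U1 stuck-at-1, U3 stuck-at-0, U4 stuck-at-1, U5 stuck-at-1, U6 stuck-at-1, U7 stuck-at-0} — 6 in all.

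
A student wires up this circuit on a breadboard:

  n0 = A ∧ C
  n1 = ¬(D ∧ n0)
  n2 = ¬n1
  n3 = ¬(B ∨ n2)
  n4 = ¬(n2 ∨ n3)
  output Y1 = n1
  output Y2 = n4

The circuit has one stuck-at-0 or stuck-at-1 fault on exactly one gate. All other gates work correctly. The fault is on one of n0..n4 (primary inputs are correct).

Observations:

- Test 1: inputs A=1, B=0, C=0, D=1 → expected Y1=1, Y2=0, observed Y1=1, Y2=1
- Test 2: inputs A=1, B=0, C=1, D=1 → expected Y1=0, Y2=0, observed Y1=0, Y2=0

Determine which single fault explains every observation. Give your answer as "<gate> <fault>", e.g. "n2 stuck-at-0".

n3 stuck-at-0

Fault-free values for test 1 (A=1, B=0, C=0, D=1): n0=0, n1=1, n2=0, n3=1, n4=0, giving Y1=1, Y2=0. Observed Y1=1, Y2=1.
Test 1: faults giving observed Y1=1, Y2=1 are {n3 stuck-at-0, n4 stuck-at-1}.
Test 2 (A=1, B=0, C=1, D=1): fault-free n0=1, n1=0, n2=1, n3=0, n4=0 → Y1=0, Y2=0; observed Y1=0, Y2=0. Eliminates n4 stuck-at-1.
Only n3 stuck-at-0 is consistent with every test.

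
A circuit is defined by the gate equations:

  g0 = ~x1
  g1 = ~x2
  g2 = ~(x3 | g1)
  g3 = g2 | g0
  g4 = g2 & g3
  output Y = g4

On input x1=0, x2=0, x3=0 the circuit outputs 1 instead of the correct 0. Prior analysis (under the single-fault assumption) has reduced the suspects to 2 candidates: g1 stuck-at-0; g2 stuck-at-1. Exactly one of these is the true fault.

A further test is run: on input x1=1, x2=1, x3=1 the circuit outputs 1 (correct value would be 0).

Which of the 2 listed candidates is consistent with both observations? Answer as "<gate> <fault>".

Evaluate each candidate on input x1=1, x2=1, x3=1:
  g1 stuck-at-0: g0=0, g1=0 [stuck-at-0], g2=0, g3=0, g4=0 → 0 — eliminated
  g2 stuck-at-1: g0=0, g1=0, g2=1 [stuck-at-1], g3=1, g4=1 → 1 — matches
Only g2 stuck-at-1 reproduces the observed 1.

g2 stuck-at-1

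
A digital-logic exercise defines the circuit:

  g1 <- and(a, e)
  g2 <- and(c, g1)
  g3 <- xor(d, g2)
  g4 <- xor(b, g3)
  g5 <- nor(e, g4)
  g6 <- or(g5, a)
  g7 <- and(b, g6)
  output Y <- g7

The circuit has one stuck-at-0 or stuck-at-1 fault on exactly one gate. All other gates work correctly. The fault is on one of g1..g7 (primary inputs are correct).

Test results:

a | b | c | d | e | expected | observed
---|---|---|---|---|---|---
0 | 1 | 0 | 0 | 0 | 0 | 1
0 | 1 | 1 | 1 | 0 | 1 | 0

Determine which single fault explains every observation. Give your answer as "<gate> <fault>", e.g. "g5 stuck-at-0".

Fault-free values for test 1 (a=0, b=1, c=0, d=0, e=0): g1=0, g2=0, g3=0, g4=1, g5=0, g6=0, g7=0, giving Y=0. Observed 1.
Test 1: faults giving observed 1 are {g2 stuck-at-1, g3 stuck-at-1, g4 stuck-at-0, g5 stuck-at-1, g6 stuck-at-1, g7 stuck-at-1}.
Test 2 (a=0, b=1, c=1, d=1, e=0): fault-free g1=0, g2=0, g3=1, g4=0, g5=1, g6=1, g7=1 → 1; observed 0. Eliminates g3 stuck-at-1, g4 stuck-at-0, g5 stuck-at-1, g6 stuck-at-1, g7 stuck-at-1.
Only g2 stuck-at-1 is consistent with every test.

g2 stuck-at-1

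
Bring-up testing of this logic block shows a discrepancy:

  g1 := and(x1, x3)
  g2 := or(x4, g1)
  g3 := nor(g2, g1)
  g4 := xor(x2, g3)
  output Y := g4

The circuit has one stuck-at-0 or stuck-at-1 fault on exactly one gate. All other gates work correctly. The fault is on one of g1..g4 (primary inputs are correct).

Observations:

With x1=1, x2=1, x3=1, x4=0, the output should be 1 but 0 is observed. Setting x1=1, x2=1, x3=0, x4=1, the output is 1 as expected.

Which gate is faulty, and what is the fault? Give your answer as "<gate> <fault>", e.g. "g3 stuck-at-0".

Fault-free values for test 1 (x1=1, x2=1, x3=1, x4=0): g1=1, g2=1, g3=0, g4=1, giving Y=1. Observed 0.
Test 1: faults giving observed 0 are {g1 stuck-at-0, g3 stuck-at-1, g4 stuck-at-0}.
Test 2 (x1=1, x2=1, x3=0, x4=1): fault-free g1=0, g2=1, g3=0, g4=1 → 1; observed 1. Eliminates g3 stuck-at-1, g4 stuck-at-0.
Only g1 stuck-at-0 is consistent with every test.

g1 stuck-at-0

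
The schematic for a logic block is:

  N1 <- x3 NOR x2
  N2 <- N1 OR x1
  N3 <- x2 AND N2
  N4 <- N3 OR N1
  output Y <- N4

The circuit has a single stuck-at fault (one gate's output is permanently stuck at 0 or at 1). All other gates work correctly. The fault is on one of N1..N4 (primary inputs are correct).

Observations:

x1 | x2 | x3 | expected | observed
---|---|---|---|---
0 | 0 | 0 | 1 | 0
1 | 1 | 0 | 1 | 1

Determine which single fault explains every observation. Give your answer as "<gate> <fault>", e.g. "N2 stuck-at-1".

N1 stuck-at-0

Fault-free values for test 1 (x1=0, x2=0, x3=0): N1=1, N2=1, N3=0, N4=1, giving Y=1. Observed 0.
Test 1: faults giving observed 0 are {N1 stuck-at-0, N4 stuck-at-0}.
Test 2 (x1=1, x2=1, x3=0): fault-free N1=0, N2=1, N3=1, N4=1 → 1; observed 1. Eliminates N4 stuck-at-0.
Only N1 stuck-at-0 is consistent with every test.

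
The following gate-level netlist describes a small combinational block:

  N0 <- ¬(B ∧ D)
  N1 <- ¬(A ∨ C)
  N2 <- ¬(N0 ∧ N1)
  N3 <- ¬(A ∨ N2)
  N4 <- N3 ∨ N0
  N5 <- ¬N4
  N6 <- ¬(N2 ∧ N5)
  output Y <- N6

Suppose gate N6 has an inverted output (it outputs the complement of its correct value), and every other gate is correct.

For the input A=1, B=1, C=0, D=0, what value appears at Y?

0

Propagate with N6 forced: N0=1, N1=0, N2=1, N3=0, N4=1, N5=0, N6=0 [inverted output].
So Y = 0. (Without the fault it would be 1.)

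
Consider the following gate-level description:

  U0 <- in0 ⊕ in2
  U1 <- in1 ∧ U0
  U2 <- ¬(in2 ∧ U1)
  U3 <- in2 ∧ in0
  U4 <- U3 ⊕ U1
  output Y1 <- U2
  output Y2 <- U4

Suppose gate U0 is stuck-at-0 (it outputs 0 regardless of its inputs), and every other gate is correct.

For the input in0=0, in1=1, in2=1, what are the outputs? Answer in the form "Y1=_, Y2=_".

Y1=1, Y2=0

Propagate with U0 forced: U0=0 [stuck-at-0], U1=0, U2=1, U3=0, U4=0.
So the outputs are Y1=1, Y2=0. (Without the fault they would be Y1=0, Y2=1.)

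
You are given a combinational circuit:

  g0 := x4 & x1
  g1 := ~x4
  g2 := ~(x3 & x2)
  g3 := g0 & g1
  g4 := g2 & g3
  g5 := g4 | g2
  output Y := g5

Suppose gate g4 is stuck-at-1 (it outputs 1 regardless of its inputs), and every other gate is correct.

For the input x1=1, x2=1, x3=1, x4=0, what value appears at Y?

1

Propagate with g4 forced: g0=0, g1=1, g2=0, g3=0, g4=1 [stuck-at-1], g5=1.
So Y = 1. (Without the fault it would be 0.)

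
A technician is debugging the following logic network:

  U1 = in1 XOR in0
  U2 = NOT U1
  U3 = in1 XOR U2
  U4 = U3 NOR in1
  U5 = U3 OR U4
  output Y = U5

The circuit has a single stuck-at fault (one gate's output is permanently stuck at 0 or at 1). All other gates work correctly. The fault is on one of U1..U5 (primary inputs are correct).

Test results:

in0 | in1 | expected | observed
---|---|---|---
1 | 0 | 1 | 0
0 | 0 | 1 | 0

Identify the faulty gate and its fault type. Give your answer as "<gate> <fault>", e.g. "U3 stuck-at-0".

Fault-free values for test 1 (in0=1, in1=0): U1=1, U2=0, U3=0, U4=1, U5=1, giving Y=1. Observed 0.
Test 1: faults giving observed 0 are {U4 stuck-at-0, U5 stuck-at-0}.
Test 2 (in0=0, in1=0): fault-free U1=0, U2=1, U3=1, U4=0, U5=1 → 1; observed 0. Eliminates U4 stuck-at-0.
Only U5 stuck-at-0 is consistent with every test.

U5 stuck-at-0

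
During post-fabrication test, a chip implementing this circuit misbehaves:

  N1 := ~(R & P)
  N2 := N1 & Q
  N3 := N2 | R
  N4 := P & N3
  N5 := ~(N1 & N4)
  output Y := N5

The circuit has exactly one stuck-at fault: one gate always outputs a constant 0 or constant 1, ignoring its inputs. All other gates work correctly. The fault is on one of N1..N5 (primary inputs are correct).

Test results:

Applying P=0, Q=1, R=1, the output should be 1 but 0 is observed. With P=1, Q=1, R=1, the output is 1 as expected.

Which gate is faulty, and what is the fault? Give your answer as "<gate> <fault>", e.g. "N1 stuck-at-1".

N4 stuck-at-1

Fault-free values for test 1 (P=0, Q=1, R=1): N1=1, N2=1, N3=1, N4=0, N5=1, giving Y=1. Observed 0.
Test 1: faults giving observed 0 are {N4 stuck-at-1, N5 stuck-at-0}.
Test 2 (P=1, Q=1, R=1): fault-free N1=0, N2=0, N3=1, N4=1, N5=1 → 1; observed 1. Eliminates N5 stuck-at-0.
Only N4 stuck-at-1 is consistent with every test.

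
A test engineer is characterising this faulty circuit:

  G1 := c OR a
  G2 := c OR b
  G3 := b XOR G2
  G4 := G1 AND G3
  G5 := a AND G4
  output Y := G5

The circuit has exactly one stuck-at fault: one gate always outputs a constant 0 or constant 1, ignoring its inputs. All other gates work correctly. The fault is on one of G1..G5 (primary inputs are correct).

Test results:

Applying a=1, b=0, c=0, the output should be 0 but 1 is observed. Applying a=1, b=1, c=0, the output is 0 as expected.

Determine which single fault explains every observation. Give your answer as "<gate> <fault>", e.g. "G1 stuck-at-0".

G2 stuck-at-1

Fault-free values for test 1 (a=1, b=0, c=0): G1=1, G2=0, G3=0, G4=0, G5=0, giving Y=0. Observed 1.
Test 1: faults giving observed 1 are {G2 stuck-at-1, G3 stuck-at-1, G4 stuck-at-1, G5 stuck-at-1}.
Test 2 (a=1, b=1, c=0): fault-free G1=1, G2=1, G3=0, G4=0, G5=0 → 0; observed 0. Eliminates G3 stuck-at-1, G4 stuck-at-1, G5 stuck-at-1.
Only G2 stuck-at-1 is consistent with every test.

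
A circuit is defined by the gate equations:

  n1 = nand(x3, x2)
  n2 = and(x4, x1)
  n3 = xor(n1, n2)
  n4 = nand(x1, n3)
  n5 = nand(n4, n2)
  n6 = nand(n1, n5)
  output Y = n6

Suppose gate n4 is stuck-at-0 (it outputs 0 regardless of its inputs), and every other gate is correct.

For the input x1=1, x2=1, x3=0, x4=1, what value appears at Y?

Propagate with n4 forced: n1=1, n2=1, n3=0, n4=0 [stuck-at-0], n5=1, n6=0.
So Y = 0. (Without the fault it would be 1.)

0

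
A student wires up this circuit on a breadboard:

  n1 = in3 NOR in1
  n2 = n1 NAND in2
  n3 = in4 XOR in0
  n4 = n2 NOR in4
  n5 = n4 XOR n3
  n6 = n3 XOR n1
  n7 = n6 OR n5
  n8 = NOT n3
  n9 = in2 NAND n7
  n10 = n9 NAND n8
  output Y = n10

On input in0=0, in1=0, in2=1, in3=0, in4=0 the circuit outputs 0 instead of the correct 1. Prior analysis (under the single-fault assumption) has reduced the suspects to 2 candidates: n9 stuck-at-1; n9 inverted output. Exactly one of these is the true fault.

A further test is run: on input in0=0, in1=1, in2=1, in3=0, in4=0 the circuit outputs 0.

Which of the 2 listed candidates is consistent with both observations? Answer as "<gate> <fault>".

n9 stuck-at-1

Evaluate each candidate on input in0=0, in1=1, in2=1, in3=0, in4=0:
  n9 stuck-at-1: n1=0, n2=1, n3=0, n4=0, n5=0, n6=0, n7=0, n8=1, n9=1 [stuck-at-1], n10=0 → 0 — matches
  n9 inverted output: n1=0, n2=1, n3=0, n4=0, n5=0, n6=0, n7=0, n8=1, n9=0 [inverted output], n10=1 → 1 — eliminated
Only n9 stuck-at-1 reproduces the observed 0.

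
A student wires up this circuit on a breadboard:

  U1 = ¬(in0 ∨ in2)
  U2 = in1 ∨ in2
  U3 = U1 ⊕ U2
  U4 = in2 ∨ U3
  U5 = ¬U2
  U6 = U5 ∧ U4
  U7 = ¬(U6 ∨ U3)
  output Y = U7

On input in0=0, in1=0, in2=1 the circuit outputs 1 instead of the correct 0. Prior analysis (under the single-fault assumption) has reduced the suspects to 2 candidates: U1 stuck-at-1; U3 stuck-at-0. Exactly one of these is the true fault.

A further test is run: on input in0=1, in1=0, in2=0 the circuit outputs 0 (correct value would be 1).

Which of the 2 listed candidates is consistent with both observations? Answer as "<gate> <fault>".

U1 stuck-at-1

Evaluate each candidate on input in0=1, in1=0, in2=0:
  U1 stuck-at-1: U1=1 [stuck-at-1], U2=0, U3=1, U4=1, U5=1, U6=1, U7=0 → 0 — matches
  U3 stuck-at-0: U1=0, U2=0, U3=0 [stuck-at-0], U4=0, U5=1, U6=0, U7=1 → 1 — eliminated
Only U1 stuck-at-1 reproduces the observed 0.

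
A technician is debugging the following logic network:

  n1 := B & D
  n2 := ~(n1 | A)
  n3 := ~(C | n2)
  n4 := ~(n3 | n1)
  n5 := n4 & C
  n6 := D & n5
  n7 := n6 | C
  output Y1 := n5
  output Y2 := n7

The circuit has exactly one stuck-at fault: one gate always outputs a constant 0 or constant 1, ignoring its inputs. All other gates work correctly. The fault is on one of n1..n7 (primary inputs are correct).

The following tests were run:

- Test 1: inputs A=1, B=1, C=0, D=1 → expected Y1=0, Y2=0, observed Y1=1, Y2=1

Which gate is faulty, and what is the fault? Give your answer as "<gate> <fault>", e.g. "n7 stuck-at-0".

Fault-free values for test 1 (A=1, B=1, C=0, D=1): n1=1, n2=0, n3=1, n4=0, n5=0, n6=0, n7=0, giving Y1=0, Y2=0. Observed Y1=1, Y2=1.
Test 1: faults giving observed Y1=1, Y2=1 are {n5 stuck-at-1}.
Only n5 stuck-at-1 is consistent with every test.

n5 stuck-at-1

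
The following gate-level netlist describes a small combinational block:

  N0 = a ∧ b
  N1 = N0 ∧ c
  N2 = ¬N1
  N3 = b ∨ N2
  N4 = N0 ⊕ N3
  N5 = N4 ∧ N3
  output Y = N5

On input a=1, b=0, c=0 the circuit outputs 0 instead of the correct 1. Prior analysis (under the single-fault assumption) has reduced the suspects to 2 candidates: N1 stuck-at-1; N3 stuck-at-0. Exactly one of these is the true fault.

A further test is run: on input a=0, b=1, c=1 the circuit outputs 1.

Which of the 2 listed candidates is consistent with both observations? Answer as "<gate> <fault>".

N1 stuck-at-1

Evaluate each candidate on input a=0, b=1, c=1:
  N1 stuck-at-1: N0=0, N1=1 [stuck-at-1], N2=0, N3=1, N4=1, N5=1 → 1 — matches
  N3 stuck-at-0: N0=0, N1=0, N2=1, N3=0 [stuck-at-0], N4=0, N5=0 → 0 — eliminated
Only N1 stuck-at-1 reproduces the observed 1.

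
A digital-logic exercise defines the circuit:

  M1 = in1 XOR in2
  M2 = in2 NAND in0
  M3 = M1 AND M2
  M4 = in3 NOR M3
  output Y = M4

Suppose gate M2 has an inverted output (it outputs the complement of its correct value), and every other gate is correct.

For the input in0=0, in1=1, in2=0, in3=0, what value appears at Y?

Propagate with M2 forced: M1=1, M2=0 [inverted output], M3=0, M4=1.
So Y = 1. (Without the fault it would be 0.)

1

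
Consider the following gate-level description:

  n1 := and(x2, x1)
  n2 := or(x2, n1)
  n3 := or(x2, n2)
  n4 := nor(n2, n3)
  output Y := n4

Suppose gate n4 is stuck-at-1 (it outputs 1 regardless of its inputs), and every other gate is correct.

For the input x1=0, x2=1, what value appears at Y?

Propagate with n4 forced: n1=0, n2=1, n3=1, n4=1 [stuck-at-1].
So Y = 1. (Without the fault it would be 0.)

1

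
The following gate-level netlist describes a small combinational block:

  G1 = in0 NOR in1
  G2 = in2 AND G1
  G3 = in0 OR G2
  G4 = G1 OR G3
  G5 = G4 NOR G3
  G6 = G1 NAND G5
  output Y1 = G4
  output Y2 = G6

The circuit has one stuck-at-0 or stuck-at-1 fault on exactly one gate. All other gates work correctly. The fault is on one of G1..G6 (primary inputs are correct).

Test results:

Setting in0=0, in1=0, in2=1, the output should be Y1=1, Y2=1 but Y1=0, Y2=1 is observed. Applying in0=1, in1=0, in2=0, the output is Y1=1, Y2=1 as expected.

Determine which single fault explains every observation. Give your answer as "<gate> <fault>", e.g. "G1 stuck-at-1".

G1 stuck-at-0

Fault-free values for test 1 (in0=0, in1=0, in2=1): G1=1, G2=1, G3=1, G4=1, G5=0, G6=1, giving Y1=1, Y2=1. Observed Y1=0, Y2=1.
Test 1: faults giving observed Y1=0, Y2=1 are {G1 stuck-at-0, G4 stuck-at-0}.
Test 2 (in0=1, in1=0, in2=0): fault-free G1=0, G2=0, G3=1, G4=1, G5=0, G6=1 → Y1=1, Y2=1; observed Y1=1, Y2=1. Eliminates G4 stuck-at-0.
Only G1 stuck-at-0 is consistent with every test.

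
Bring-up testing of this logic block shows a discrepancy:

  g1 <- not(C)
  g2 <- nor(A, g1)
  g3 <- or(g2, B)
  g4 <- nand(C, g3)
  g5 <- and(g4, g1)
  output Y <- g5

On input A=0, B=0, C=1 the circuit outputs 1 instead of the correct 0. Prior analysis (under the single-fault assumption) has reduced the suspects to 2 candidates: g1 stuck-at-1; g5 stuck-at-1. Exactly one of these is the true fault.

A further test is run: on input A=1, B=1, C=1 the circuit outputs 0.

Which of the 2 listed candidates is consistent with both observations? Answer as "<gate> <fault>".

Evaluate each candidate on input A=1, B=1, C=1:
  g1 stuck-at-1: g1=1 [stuck-at-1], g2=0, g3=1, g4=0, g5=0 → 0 — matches
  g5 stuck-at-1: g1=0, g2=0, g3=1, g4=0, g5=1 [stuck-at-1] → 1 — eliminated
Only g1 stuck-at-1 reproduces the observed 0.

g1 stuck-at-1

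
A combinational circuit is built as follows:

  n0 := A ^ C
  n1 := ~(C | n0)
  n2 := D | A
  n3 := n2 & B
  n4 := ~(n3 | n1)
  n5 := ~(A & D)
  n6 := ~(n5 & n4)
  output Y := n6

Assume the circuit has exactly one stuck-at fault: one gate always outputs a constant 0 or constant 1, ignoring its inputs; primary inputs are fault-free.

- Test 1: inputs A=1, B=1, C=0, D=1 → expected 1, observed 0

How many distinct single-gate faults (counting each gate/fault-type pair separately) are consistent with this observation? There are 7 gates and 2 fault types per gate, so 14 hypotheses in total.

Fault-free: n0=1, n1=0, n2=1, n3=1, n4=0, n5=0, n6=1 → 1. Observed 0.
  n0 stuck-at-0: output 1 ✗
  n0 stuck-at-1: output 1 ✗
  n1 stuck-at-0: output 1 ✗
  n1 stuck-at-1: output 1 ✗
  n2 stuck-at-0: output 1 ✗
  n2 stuck-at-1: output 1 ✗
  n3 stuck-at-0: output 1 ✗
  n3 stuck-at-1: output 1 ✗
  n4 stuck-at-0: output 1 ✗
  n4 stuck-at-1: output 1 ✗
  n5 stuck-at-0: output 1 ✗
  n5 stuck-at-1: output 1 ✗
  n6 stuck-at-0: output 0 ✓
  n6 stuck-at-1: output 1 ✗
Consistent faults: {n6 stuck-at-0} — 1 in all.

1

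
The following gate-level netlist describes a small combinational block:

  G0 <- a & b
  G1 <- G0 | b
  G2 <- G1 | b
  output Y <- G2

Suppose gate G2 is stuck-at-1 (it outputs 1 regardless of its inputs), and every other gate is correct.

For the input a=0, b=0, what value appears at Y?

1

Propagate with G2 forced: G0=0, G1=0, G2=1 [stuck-at-1].
So Y = 1. (Without the fault it would be 0.)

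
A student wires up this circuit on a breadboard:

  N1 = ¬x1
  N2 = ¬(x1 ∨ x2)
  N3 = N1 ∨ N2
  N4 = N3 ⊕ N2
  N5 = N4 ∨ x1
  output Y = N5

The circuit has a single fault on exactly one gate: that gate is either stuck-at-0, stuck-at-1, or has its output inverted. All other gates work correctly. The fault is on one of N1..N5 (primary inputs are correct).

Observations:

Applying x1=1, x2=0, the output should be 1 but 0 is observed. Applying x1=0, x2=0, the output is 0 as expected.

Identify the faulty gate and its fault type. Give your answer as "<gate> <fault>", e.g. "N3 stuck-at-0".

N5 stuck-at-0

Fault-free values for test 1 (x1=1, x2=0): N1=0, N2=0, N3=0, N4=0, N5=1, giving Y=1. Observed 0.
Test 1: faults giving observed 0 are {N5 stuck-at-0, N5 inverted output}.
Test 2 (x1=0, x2=0): fault-free N1=1, N2=1, N3=1, N4=0, N5=0 → 0; observed 0. Eliminates N5 inverted output.
Only N5 stuck-at-0 is consistent with every test.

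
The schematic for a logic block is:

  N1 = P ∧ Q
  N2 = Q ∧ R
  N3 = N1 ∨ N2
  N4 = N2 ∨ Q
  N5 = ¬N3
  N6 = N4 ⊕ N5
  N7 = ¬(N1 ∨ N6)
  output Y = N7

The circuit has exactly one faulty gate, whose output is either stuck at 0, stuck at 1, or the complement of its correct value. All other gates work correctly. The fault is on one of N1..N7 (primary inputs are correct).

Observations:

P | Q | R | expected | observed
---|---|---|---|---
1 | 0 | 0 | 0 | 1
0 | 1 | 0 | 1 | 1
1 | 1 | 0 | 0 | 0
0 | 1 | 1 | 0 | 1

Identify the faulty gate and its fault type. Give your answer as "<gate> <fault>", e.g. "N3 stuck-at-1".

Fault-free values for test 1 (P=1, Q=0, R=0): N1=0, N2=0, N3=0, N4=0, N5=1, N6=1, N7=0, giving Y=0. Observed 1.
Test 1: faults giving observed 1 are {N3 stuck-at-1, N3 inverted output, N4 stuck-at-1, N4 inverted output, N5 stuck-at-0, N5 inverted output, N6 stuck-at-0, N6 inverted output, N7 stuck-at-1, N7 inverted output}.
Test 2 (P=0, Q=1, R=0): fault-free N1=0, N2=0, N3=0, N4=1, N5=1, N6=0, N7=1 → 1; observed 1. Eliminates N3 stuck-at-1, N3 inverted output, N4 inverted output, N5 stuck-at-0, N5 inverted output, N6 inverted output, N7 inverted output.
Test 3 (P=1, Q=1, R=0): fault-free N1=1, N2=0, N3=1, N4=1, N5=0, N6=1, N7=0 → 0; observed 0. Eliminates N7 stuck-at-1.
Test 4 (P=0, Q=1, R=1): fault-free N1=0, N2=1, N3=1, N4=1, N5=0, N6=1, N7=0 → 0; observed 1. Eliminates N4 stuck-at-1.
Only N6 stuck-at-0 is consistent with every test.

N6 stuck-at-0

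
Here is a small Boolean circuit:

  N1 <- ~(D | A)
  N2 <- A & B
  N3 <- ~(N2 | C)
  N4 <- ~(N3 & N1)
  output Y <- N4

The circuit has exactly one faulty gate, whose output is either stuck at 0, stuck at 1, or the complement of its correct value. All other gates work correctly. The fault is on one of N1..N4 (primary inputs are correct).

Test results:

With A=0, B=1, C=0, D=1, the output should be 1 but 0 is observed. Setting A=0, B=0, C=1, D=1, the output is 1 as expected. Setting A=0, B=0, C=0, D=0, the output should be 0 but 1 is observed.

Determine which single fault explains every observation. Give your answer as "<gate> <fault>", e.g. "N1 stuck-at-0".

N1 inverted output

Fault-free values for test 1 (A=0, B=1, C=0, D=1): N1=0, N2=0, N3=1, N4=1, giving Y=1. Observed 0.
Test 1: faults giving observed 0 are {N1 stuck-at-1, N1 inverted output, N4 stuck-at-0, N4 inverted output}.
Test 2 (A=0, B=0, C=1, D=1): fault-free N1=0, N2=0, N3=0, N4=1 → 1; observed 1. Eliminates N4 stuck-at-0, N4 inverted output.
Test 3 (A=0, B=0, C=0, D=0): fault-free N1=1, N2=0, N3=1, N4=0 → 0; observed 1. Eliminates N1 stuck-at-1.
Only N1 inverted output is consistent with every test.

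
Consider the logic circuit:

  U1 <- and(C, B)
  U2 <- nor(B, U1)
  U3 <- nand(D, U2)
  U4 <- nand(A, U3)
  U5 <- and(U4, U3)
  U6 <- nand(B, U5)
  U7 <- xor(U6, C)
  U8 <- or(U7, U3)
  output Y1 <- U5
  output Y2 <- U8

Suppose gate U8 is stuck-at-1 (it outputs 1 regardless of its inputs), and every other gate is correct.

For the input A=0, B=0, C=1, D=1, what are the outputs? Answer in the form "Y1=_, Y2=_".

Y1=0, Y2=1

Propagate with U8 forced: U1=0, U2=1, U3=0, U4=1, U5=0, U6=1, U7=0, U8=1 [stuck-at-1].
So the outputs are Y1=0, Y2=1. (Without the fault they would be Y1=0, Y2=0.)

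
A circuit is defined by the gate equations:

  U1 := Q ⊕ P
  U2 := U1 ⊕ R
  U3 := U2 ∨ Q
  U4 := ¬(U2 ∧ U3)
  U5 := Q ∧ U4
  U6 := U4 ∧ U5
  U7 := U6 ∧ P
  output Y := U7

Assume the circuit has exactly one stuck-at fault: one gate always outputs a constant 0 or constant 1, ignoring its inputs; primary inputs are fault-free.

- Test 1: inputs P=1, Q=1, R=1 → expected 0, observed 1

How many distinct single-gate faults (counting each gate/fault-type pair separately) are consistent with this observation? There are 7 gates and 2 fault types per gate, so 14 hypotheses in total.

Fault-free: U1=0, U2=1, U3=1, U4=0, U5=0, U6=0, U7=0 → 0. Observed 1.
  U1 stuck-at-0: output 0 ✗
  U1 stuck-at-1: output 1 ✓
  U2 stuck-at-0: output 1 ✓
  U2 stuck-at-1: output 0 ✗
  U3 stuck-at-0: output 1 ✓
  U3 stuck-at-1: output 0 ✗
  U4 stuck-at-0: output 0 ✗
  U4 stuck-at-1: output 1 ✓
  U5 stuck-at-0: output 0 ✗
  U5 stuck-at-1: output 0 ✗
  U6 stuck-at-0: output 0 ✗
  U6 stuck-at-1: output 1 ✓
  U7 stuck-at-0: output 0 ✗
  U7 stuck-at-1: output 1 ✓
Consistent faults: {U1 stuck-at-1, U2 stuck-at-0, U3 stuck-at-0, U4 stuck-at-1, U6 stuck-at-1, U7 stuck-at-1} — 6 in all.

6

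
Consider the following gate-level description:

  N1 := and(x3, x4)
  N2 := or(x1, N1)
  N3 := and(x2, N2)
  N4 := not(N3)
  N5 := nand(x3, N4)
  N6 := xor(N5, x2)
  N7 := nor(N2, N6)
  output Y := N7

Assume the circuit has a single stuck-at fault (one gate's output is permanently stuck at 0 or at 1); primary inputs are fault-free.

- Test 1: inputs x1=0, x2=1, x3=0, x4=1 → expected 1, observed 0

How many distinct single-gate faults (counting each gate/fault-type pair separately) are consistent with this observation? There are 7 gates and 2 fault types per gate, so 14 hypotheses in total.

5

Fault-free: N1=0, N2=0, N3=0, N4=1, N5=1, N6=0, N7=1 → 1. Observed 0.
  N1 stuck-at-0: output 1 ✗
  N1 stuck-at-1: output 0 ✓
  N2 stuck-at-0: output 1 ✗
  N2 stuck-at-1: output 0 ✓
  N3 stuck-at-0: output 1 ✗
  N3 stuck-at-1: output 1 ✗
  N4 stuck-at-0: output 1 ✗
  N4 stuck-at-1: output 1 ✗
  N5 stuck-at-0: output 0 ✓
  N5 stuck-at-1: output 1 ✗
  N6 stuck-at-0: output 1 ✗
  N6 stuck-at-1: output 0 ✓
  N7 stuck-at-0: output 0 ✓
  N7 stuck-at-1: output 1 ✗
Consistent faults: {N1 stuck-at-1, N2 stuck-at-1, N5 stuck-at-0, N6 stuck-at-1, N7 stuck-at-0} — 5 in all.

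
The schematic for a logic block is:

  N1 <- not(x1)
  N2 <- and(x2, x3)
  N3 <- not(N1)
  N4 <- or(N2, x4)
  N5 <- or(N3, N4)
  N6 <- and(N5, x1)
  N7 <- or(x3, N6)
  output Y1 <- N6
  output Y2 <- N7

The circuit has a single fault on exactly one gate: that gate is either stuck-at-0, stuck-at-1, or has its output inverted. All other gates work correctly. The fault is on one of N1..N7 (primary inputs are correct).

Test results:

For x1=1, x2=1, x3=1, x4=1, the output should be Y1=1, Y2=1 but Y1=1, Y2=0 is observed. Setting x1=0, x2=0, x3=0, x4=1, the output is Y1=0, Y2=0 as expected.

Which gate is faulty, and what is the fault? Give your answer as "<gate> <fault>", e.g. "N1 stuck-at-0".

Fault-free values for test 1 (x1=1, x2=1, x3=1, x4=1): N1=0, N2=1, N3=1, N4=1, N5=1, N6=1, N7=1, giving Y1=1, Y2=1. Observed Y1=1, Y2=0.
Test 1: faults giving observed Y1=1, Y2=0 are {N7 stuck-at-0, N7 inverted output}.
Test 2 (x1=0, x2=0, x3=0, x4=1): fault-free N1=1, N2=0, N3=0, N4=1, N5=1, N6=0, N7=0 → Y1=0, Y2=0; observed Y1=0, Y2=0. Eliminates N7 inverted output.
Only N7 stuck-at-0 is consistent with every test.

N7 stuck-at-0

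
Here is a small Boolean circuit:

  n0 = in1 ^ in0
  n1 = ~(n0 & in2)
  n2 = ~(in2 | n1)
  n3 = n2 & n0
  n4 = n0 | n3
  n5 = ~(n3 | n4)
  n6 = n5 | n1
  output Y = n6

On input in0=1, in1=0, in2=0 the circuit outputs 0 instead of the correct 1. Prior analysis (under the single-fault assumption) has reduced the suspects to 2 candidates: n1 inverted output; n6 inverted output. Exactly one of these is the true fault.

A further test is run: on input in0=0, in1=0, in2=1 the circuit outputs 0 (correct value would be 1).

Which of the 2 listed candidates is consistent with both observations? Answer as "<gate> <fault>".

n6 inverted output

Evaluate each candidate on input in0=0, in1=0, in2=1:
  n1 inverted output: n0=0, n1=0 [inverted output], n2=0, n3=0, n4=0, n5=1, n6=1 → 1 — eliminated
  n6 inverted output: n0=0, n1=1, n2=0, n3=0, n4=0, n5=1, n6=0 [inverted output] → 0 — matches
Only n6 inverted output reproduces the observed 0.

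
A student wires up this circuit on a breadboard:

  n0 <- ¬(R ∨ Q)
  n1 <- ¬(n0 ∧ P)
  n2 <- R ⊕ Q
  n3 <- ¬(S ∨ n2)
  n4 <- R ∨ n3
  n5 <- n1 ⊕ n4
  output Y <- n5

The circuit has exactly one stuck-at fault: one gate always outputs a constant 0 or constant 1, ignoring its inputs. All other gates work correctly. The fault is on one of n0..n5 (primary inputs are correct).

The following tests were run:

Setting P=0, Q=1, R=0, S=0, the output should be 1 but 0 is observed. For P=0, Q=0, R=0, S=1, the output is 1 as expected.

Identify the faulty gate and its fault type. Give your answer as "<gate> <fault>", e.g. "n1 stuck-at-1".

Fault-free values for test 1 (P=0, Q=1, R=0, S=0): n0=0, n1=1, n2=1, n3=0, n4=0, n5=1, giving Y=1. Observed 0.
Test 1: faults giving observed 0 are {n1 stuck-at-0, n2 stuck-at-0, n3 stuck-at-1, n4 stuck-at-1, n5 stuck-at-0}.
Test 2 (P=0, Q=0, R=0, S=1): fault-free n0=1, n1=1, n2=0, n3=0, n4=0, n5=1 → 1; observed 1. Eliminates n1 stuck-at-0, n3 stuck-at-1, n4 stuck-at-1, n5 stuck-at-0.
Only n2 stuck-at-0 is consistent with every test.

n2 stuck-at-0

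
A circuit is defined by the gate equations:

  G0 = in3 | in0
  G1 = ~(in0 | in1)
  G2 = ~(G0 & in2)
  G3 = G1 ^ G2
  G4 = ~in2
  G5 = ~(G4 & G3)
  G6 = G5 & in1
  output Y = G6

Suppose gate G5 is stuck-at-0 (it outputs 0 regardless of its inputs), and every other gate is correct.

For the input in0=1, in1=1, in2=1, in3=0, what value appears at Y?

Propagate with G5 forced: G0=1, G1=0, G2=0, G3=0, G4=0, G5=0 [stuck-at-0], G6=0.
So Y = 0. (Without the fault it would be 1.)

0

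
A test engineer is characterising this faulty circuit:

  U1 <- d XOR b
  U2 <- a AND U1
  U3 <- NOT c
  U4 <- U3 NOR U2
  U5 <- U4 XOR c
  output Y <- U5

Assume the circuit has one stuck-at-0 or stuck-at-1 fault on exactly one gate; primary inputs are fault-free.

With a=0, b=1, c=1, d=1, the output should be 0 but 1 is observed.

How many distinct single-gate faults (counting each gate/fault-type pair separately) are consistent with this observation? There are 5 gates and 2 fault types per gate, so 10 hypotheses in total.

4

Fault-free: U1=0, U2=0, U3=0, U4=1, U5=0 → 0. Observed 1.
  U1 stuck-at-0: output 0 ✗
  U1 stuck-at-1: output 0 ✗
  U2 stuck-at-0: output 0 ✗
  U2 stuck-at-1: output 1 ✓
  U3 stuck-at-0: output 0 ✗
  U3 stuck-at-1: output 1 ✓
  U4 stuck-at-0: output 1 ✓
  U4 stuck-at-1: output 0 ✗
  U5 stuck-at-0: output 0 ✗
  U5 stuck-at-1: output 1 ✓
Consistent faults: {U2 stuck-at-1, U3 stuck-at-1, U4 stuck-at-0, U5 stuck-at-1} — 4 in all.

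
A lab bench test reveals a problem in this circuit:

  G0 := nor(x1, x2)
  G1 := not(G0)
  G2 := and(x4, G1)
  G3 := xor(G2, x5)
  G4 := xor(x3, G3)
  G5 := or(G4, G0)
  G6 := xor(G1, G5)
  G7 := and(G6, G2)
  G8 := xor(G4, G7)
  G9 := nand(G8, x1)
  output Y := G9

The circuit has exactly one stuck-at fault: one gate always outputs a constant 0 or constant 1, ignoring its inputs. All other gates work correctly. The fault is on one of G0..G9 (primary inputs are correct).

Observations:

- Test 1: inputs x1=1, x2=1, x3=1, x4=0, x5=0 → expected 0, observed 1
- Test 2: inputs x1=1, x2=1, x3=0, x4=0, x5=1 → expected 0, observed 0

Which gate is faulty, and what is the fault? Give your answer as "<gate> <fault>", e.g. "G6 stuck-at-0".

G3 stuck-at-1

Fault-free values for test 1 (x1=1, x2=1, x3=1, x4=0, x5=0): G0=0, G1=1, G2=0, G3=0, G4=1, G5=1, G6=0, G7=0, G8=1, G9=0, giving Y=0. Observed 1.
Test 1: faults giving observed 1 are {G3 stuck-at-1, G4 stuck-at-0, G7 stuck-at-1, G8 stuck-at-0, G9 stuck-at-1}.
Test 2 (x1=1, x2=1, x3=0, x4=0, x5=1): fault-free G0=0, G1=1, G2=0, G3=1, G4=1, G5=1, G6=0, G7=0, G8=1, G9=0 → 0; observed 0. Eliminates G4 stuck-at-0, G7 stuck-at-1, G8 stuck-at-0, G9 stuck-at-1.
Only G3 stuck-at-1 is consistent with every test.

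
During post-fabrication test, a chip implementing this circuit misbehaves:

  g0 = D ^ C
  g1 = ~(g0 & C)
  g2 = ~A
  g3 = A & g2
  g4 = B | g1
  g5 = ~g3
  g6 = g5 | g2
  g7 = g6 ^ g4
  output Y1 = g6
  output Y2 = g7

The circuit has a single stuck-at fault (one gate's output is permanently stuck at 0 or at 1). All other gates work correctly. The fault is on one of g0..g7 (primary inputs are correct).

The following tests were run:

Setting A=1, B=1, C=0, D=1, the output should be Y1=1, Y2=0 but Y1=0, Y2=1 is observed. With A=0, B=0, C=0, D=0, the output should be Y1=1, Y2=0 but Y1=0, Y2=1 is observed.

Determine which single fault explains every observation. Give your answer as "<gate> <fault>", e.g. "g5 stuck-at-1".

Fault-free values for test 1 (A=1, B=1, C=0, D=1): g0=1, g1=1, g2=0, g3=0, g4=1, g5=1, g6=1, g7=0, giving Y1=1, Y2=0. Observed Y1=0, Y2=1.
Test 1: faults giving observed Y1=0, Y2=1 are {g3 stuck-at-1, g5 stuck-at-0, g6 stuck-at-0}.
Test 2 (A=0, B=0, C=0, D=0): fault-free g0=0, g1=1, g2=1, g3=0, g4=1, g5=1, g6=1, g7=0 → Y1=1, Y2=0; observed Y1=0, Y2=1. Eliminates g3 stuck-at-1, g5 stuck-at-0.
Only g6 stuck-at-0 is consistent with every test.

g6 stuck-at-0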